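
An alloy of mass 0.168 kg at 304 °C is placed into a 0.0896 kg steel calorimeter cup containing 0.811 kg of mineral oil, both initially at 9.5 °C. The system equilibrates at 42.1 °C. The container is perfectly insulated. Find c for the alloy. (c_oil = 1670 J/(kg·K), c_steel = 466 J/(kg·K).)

c ≈ 1030 J/(kg·K)

Energy conservation, ΣQ = 0:
0.168·c·(42.1 − 304) + 0.811·1670·(42.1 − 9.5) + 0.0896·466·(42.1 − 9.5) = 0
-44 c = -45514
c = -45514/-44 ≈ 1034 J/(kg·K)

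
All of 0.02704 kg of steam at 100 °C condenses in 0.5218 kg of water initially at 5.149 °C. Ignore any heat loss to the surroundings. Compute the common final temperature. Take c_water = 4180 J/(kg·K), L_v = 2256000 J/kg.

T_f ≈ 36.4 °C

Let T be the final temperature. ΣQ_i = 0:
latent heat released on condensation: 0.02704·2256000 = 61002; condensate cools 100→T: 0.02704·4180·(T − 100) = 113.03(T − 100); original water: 2181.1(T − 5.149)
2294.2 T = 61002 + 11303 + 11231 = 83536
T ≈ 36.41 °C (< 100 °C, so full condensation is consistent).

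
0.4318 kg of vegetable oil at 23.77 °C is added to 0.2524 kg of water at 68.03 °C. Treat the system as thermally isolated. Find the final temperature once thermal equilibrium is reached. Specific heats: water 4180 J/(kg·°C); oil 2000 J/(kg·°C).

T_f ≈ 48.1 °C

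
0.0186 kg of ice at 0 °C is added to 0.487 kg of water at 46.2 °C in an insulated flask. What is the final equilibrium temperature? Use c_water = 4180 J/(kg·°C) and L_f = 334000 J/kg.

T_f ≈ 41.6 °C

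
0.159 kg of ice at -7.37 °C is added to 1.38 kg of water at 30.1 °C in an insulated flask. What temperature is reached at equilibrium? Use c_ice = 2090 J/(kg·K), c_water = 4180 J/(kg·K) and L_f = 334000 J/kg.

T_f ≈ 18.4 °C

Setting the total heat transfer to zero:
ice -7.37→0 °C: 0.159×2090×7.37 = 2449.1
  fusion: m_ice L_f = 0.159×334000 = 53106
  meltwater 0→T: 0.159×4180×T = 664.62 T
  water: 5768.4(T − 30.1)
6433 T = 173629 − 55555 = 118074
T ≈ 18.35 °C. Since T > 0 °C, the all-ice-melts assumption holds.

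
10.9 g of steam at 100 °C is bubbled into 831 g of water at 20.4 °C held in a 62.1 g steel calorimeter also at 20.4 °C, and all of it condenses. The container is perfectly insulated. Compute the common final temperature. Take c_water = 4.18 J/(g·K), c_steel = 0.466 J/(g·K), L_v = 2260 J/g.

Setting the total heat transfer to zero:
steam→water at 100 °C releases m L_v = 10.9·2260 = 24634
  condensed water 100 °C→T: 45.56(T − 100)
  water warms: 831·4.18·(T − 20.4) = 3473.6(T − 20.4)
  cup: 28.94(T − 20.4)
3548.1 T = 24634 + 4556.2 + 71451 = 100642
T ≈ 28.37 °C, under the boiling point, so the assumption holds.

T_f ≈ 28.4 °C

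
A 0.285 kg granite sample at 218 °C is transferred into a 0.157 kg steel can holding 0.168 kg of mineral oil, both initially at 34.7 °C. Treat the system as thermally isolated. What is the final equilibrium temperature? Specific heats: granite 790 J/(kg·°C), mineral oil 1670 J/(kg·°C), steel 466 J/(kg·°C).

Setting the total heat transfer to zero:
0.285×790×(T − 218) + 0.168×1670×(T − 34.7) + 0.157×466×(T − 34.7) = 0
225.15(T − 218) + 280.56(T − 34.7) + 73.16(T − 34.7) = 0
578.87 T = 61357
T ≈ 105.99 °C

T_f ≈ 106.0 °C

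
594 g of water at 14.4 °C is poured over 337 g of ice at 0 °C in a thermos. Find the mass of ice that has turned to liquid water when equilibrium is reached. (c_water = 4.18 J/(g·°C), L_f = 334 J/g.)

m_melted ≈ 107 g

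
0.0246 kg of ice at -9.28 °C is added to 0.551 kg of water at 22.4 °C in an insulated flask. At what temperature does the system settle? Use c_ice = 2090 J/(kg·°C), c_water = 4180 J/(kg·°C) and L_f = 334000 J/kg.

T_f ≈ 17.8 °C

Sum of m c ΔT and latent-heat terms is zero:
warm ice to 0 °C: 0.0246×2090×(0 − (-9.28)) = 477.12; latent heat to melt: 0.0246×334000 = 8216.4; warm the meltwater: 102.83 T; water: 2303.2(T − 22.4)
2406 T = 51591 − 8693.5 = 42898
T ≈ 17.83 °C (positive, so assuming full melt was valid).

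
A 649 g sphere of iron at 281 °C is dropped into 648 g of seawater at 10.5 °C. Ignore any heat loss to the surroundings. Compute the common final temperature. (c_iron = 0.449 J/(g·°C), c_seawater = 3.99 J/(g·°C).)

Setting the total heat transfer to zero:
649×0.449×(T − 281) + 648×3.99×(T − 10.5) = 0
291.4(T − 281) + 2585.5(T − 10.5) = 0
(291.4 + 2585.5) T = 291.4×281 + 2585.5×10.5
T ≈ 37.90 °C

T_f ≈ 37.9 °C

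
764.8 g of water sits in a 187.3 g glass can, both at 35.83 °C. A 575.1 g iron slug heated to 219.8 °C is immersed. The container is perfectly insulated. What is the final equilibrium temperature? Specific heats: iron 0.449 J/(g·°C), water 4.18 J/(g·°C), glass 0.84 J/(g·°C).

Conservation of energy gives ΣQ = 0:
575.1*0.449*(T − 219.8) + 764.8*4.18*(T − 35.83) + 187.3*0.84*(T − 35.83) = 0
258.22(T − 219.8) + 3196.9(T − 35.83) + 157.33(T − 35.83) = 0
(258.22 + 3196.9 + 157.33) T = 258.22*219.8 + 3196.9*35.83 + 157.33*35.83
T = 176938/3612.4 ≈ 48.98 °C

T_f ≈ 49.0 °C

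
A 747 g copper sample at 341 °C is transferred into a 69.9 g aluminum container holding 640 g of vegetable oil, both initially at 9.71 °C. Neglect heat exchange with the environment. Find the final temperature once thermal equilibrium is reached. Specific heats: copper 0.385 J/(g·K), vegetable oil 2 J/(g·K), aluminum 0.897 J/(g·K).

T_f ≈ 68.2 °C

Taking heat into each body as positive, Σ m c ΔT = 0:
747×0.385×(T − 341) + 640×2×(T − 9.71) + 69.9×0.897×(T − 9.71) = 0
287.6(T − 341) + 1280(T − 9.71) + 62.7(T − 9.71) = 0
(287.6 + 1280 + 62.7) T = 287.6×341 + 1280×9.71 + 62.7×9.71
T = 111108 / 1630.3 = 68.2 °C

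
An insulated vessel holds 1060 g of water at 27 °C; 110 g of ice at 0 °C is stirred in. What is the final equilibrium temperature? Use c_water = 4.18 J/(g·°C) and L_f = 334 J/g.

T_f ≈ 16.9 °C

Energy balance with sensible and latent terms:
latent heat to melt: 110·334 = 36740; warm the meltwater: 459.8 T; water: 4430.8(T − 27)
4890.6 T = 119632 − 36740 = 82892
T ≈ 16.95 °C. Since T > 0 °C, the all-ice-melts assumption holds.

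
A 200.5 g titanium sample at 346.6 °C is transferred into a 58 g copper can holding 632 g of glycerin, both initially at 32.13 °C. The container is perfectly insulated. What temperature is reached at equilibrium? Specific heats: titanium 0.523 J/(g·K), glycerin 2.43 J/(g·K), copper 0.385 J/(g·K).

Energy conservation, ΣQ = 0:
200.5×0.523×(T − 346.6) + 632×2.43×(T − 32.13) + 58×0.385×(T − 32.13) = 0
104.86(T − 346.6) + 1535.8(T − 32.13) + 22.33(T − 32.13) = 0
1663 T = 86406
T ≈ 51.96 °C

T_f ≈ 52.0 °C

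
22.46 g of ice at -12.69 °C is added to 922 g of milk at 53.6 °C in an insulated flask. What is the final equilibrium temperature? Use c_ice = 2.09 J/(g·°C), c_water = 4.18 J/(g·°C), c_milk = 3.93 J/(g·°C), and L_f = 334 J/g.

T_f ≈ 50.1 °C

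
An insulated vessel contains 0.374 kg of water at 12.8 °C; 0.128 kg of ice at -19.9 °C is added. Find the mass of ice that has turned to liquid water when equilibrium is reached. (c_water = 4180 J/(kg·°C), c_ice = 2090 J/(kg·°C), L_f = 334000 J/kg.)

m_melted ≈ 0.044 kg

Cooling the water to 0 °C releases 0.374×4180×12.8 = 20010 J.
Of that, 0.128×2090×19.9 = 5323.6 J goes to bring the ice to 0 °C, leaving 14687 J.
Melting all 0.128 kg of ice would need 0.128×334000 = 42752 J.
14687 J < 42752 J, so only part of the ice melts and the system sits at 0 °C.
m_melt = 14687 / L_f = 0.04397 kg.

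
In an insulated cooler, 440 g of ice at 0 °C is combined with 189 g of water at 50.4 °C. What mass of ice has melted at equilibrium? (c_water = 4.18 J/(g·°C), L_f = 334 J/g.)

m_melted ≈ 119 g

Heat available from the water dropping to 0 °C: 189×4.18×50.4 = 39817 J.
Melting all 440 g of ice would need 440×334 = 146960 J.
39817 J < 146960 J, so only part of the ice melts and the system sits at 0 °C.
m_melted×334 = 39817  ⇒  m_melted ≈ 119.2 g.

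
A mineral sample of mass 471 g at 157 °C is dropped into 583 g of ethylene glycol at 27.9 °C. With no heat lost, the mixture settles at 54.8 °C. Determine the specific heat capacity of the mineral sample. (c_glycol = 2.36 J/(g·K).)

c ≈ 0.769 J/(g·K)

Heat lost by the mineral sample = heat gained by the glycol:
471×c×(157 − 54.8) = 583×2.36×(54.8 − 27.9)
48136 c = 37011  ⇒  c ≈ 0.7689 J/(g·K)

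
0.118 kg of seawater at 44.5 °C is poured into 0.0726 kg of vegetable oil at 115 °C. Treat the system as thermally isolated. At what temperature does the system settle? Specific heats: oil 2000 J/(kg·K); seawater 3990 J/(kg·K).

With ΣQ=0 the equilibrium temperature is the m·c-weighted mean:
T_f = (145.2·115 + 470.82·44.5) / (145.2 + 470.82)
    = 37649 / 616.02 ≈ 61.12 °C

T_f ≈ 61.1 °C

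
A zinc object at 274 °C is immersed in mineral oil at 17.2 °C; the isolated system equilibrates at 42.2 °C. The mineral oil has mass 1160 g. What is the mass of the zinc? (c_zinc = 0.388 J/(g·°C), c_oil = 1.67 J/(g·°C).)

m ≈ 538 g

Heat lost by the zinc = heat gained by the oil:
m×0.388×(274 − 42.2) = 1160×1.67×(42.2 − 17.2)
89.94 m = 48430  ⇒  m ≈ 538.5 g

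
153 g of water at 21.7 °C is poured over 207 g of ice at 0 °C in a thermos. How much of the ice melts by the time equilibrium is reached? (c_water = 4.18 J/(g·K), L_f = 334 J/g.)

m_melted ≈ 41.6 g

Cooling the water to 0 °C releases 153×4.18×21.7 = 13878 J.
Melting all 207 g of ice would need 207×334 = 69138 J.
13878 J < 69138 J, so only part of the ice melts and the system sits at 0 °C.
Mass melted = 13878/334 ≈ 41.55 g.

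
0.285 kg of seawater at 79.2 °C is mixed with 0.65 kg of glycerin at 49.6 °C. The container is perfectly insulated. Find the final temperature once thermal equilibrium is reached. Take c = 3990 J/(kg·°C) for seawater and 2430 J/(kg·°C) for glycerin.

T_f ≈ 62.0 °C

Taking heat into each body as positive, Σ m c ΔT = 0:
0.285*3990*(T − 79.2) + 0.65*2430*(T − 49.6) = 0
1137.1(T − 79.2) + 1579.5(T − 49.6) = 0
(1137.1 + 1579.5) T = 1137.1*79.2 + 1579.5*49.6
T ≈ 61.99 °C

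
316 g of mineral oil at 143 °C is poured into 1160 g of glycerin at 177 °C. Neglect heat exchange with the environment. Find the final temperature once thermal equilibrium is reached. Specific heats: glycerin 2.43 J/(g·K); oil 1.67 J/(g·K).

T_f ≈ 171.6 °C

T_f = Σ m_i c_i T_i / Σ m_i c_i:
T_f = (2818.8*177 + 527.72*143) / (2818.8 + 527.72)
    = 574392 / 3346.5 ≈ 171.64 °C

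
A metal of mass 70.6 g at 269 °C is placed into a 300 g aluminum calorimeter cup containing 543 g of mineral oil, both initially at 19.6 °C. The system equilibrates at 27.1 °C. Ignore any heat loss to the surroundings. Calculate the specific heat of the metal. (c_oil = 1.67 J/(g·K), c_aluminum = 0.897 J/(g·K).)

c ≈ 0.516 J/(g·K)

Heat gained plus heat lost sum to zero:
70.6×c×(27.1 − 269) + 543×1.67×(27.1 − 19.6) + 300×0.897×(27.1 − 19.6) = 0
-17078 c = -8819.3
c = -8819.3/-17078 ≈ 0.5164 J/(g·K)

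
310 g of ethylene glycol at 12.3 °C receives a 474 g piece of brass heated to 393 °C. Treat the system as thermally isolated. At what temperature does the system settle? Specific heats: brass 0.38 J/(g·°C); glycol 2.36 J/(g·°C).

Heat lost by the brass equals heat gained by the glycol:
474×0.38×(393 − T) = 310×2.36×(T − 12.3)
180.12(393 − T) = 731.6(T − 12.3)
911.72 T = 79786  ⇒  T ≈ 87.51 °C

T_f ≈ 87.5 °C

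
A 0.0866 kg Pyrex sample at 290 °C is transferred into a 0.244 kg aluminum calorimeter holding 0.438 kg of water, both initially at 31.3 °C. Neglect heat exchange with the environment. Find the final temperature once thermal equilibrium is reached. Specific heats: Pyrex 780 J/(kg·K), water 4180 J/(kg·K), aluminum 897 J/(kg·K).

T_f is the heat-capacity-weighted average of the initial temperatures:
T_f = (67.55·290 + 1830.8·31.3 + 218.87·31.3) / (67.55 + 1830.8 + 218.87)
    = 83745 / 2117.3 ≈ 39.55 °C

T_f ≈ 39.6 °C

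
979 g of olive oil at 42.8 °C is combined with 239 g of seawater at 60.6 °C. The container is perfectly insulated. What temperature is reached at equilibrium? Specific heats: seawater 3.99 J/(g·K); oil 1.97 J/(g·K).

T_f ≈ 48.7 °C

T_f is the heat-capacity-weighted average of the initial temperatures:
T_f = (953.61·60.6 + 1928.6·42.8) / (953.61 + 1928.6)
    = 140334 / 2882.2 ≈ 48.69 °C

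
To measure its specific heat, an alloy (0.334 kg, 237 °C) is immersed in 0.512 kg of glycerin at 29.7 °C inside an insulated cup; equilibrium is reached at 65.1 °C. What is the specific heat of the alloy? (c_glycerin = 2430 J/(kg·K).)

c ≈ 767 J/(kg·K)

Heat lost by the alloy = heat gained by the glycerin:
0.334·c·(237 − 65.1) = 0.512·2430·(65.1 − 29.7)
57.41 c = 44043  ⇒  c ≈ 767.1 J/(kg·K)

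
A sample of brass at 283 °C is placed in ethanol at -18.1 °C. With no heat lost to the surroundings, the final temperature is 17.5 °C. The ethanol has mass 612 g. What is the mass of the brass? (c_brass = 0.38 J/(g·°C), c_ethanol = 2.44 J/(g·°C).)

Heat lost by the brass = heat gained by the ethanol:
m·0.38·(283 − 17.5) = 612·2.44·(17.5 − (-18.1))
100.89 m = 53161  ⇒  m ≈ 526.9 g

m ≈ 527 g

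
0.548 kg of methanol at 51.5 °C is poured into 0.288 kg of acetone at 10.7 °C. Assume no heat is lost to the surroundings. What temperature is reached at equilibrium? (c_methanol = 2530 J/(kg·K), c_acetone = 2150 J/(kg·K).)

T_f ≈ 38.9 °C

Set heat shed by the hot body equal to heat absorbed by the cold body:
0.548×2530×(51.5 − T) = 0.288×2150×(T − 10.7)
1386.4(51.5 − T) = 619.2(T − 10.7)
2005.6 T = 78027  ⇒  T ≈ 38.90 °C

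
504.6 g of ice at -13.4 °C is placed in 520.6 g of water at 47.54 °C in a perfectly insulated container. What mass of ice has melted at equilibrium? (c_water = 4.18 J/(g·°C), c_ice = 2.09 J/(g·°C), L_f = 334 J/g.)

Water can give up m c ΔT = 520.6·4.18·47.54 = 103452 J before reaching 0 °C.
Of that, 504.6·2.09·13.4 = 14132 J goes to bring the ice to 0 °C, leaving 89320 J.
To melt every bit of ice: 504.6·334 = 168536 J.
Since 89320 < 168536 J, not all the ice melts; equilibrium is at 0 °C.
Mass melted = 89320/334 ≈ 267.4 g.

m_melted ≈ 267 g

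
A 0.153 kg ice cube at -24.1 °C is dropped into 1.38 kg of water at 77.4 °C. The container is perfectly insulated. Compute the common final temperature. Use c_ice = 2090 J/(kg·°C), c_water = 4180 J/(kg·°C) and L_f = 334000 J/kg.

T_f ≈ 60.5 °C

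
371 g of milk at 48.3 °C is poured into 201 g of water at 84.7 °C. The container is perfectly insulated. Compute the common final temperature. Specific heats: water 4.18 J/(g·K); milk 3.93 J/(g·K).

T_f is the heat-capacity-weighted average of the initial temperatures:
T_f = (840.18×84.7 + 1458×48.3) / (840.18 + 1458)
    = 141586 / 2298.2 ≈ 61.61 °C

T_f ≈ 61.6 °C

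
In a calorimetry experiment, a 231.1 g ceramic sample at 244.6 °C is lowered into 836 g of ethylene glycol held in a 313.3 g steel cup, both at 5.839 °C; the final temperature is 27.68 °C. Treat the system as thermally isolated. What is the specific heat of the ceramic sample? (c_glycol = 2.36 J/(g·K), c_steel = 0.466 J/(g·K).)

c ≈ 0.923 J/(g·K)

Net heat exchanged in the isolated system is zero:
231.1×c×(27.68 − 244.6) + 836×2.36×(27.68 − 5.839) + 313.3×0.466×(27.68 − 5.839) = 0
-50130 c = -46280
c = -46280/-50130 ≈ 0.9232 J/(g·K)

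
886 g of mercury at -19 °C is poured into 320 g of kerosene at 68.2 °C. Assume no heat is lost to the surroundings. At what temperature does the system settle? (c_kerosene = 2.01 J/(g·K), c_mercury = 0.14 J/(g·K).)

T_f ≈ 54.1 °C

Heat lost by the kerosene equals heat gained by the mercury:
320·2.01·(68.2 − T) = 886·0.14·(T − (-19))
643.2(68.2 − T) = 124.04(T − (-19))
767.24 T = 41509  ⇒  T ≈ 54.10 °C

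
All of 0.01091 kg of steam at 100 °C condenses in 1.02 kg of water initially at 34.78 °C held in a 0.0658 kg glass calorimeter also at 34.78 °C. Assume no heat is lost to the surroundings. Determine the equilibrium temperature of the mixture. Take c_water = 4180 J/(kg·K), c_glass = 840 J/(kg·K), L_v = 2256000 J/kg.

T_f ≈ 41.1 °C

Taking heat into each body as positive, Σ m c ΔT = 0:
steam→water at 100 °C releases m L_v = 0.01091·2256000 = 24613
  condensate cools 100→T: 0.01091·4180·(T − 100) = 45.6(T − 100)
  original water: 4263.6(T − 34.78)
  glass cup: 0.0658·840·(T − 34.78) = 55.27(T − 34.78)
4364.5 T = 24613 + 4560.4 + 150210 = 179384
T ≈ 41.10 °C (< 100 °C, so full condensation is consistent).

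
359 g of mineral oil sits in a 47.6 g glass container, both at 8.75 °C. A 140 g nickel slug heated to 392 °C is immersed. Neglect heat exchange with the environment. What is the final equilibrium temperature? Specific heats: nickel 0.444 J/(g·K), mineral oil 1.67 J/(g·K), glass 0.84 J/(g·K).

T_f ≈ 42.7 °C

Setting the total heat transfer to zero:
140·0.444·(T − 392) + 359·1.67·(T − 8.75) + 47.6·0.84·(T − 8.75) = 0
(62.16 + 599.53 + 39.98) T = 62.16·392 + 599.53·8.75 + 39.98·8.75
T ≈ 42.70 °C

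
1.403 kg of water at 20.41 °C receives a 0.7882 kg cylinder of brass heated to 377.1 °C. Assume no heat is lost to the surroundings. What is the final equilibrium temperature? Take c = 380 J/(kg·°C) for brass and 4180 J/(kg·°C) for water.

T_f ≈ 37.7 °C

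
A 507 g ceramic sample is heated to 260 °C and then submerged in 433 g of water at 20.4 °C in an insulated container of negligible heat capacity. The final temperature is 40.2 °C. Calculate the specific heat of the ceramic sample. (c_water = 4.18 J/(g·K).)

Taking heat into each body as positive, Σ m c ΔT = 0:
507·c·(40.2 − 260) + 433·4.18·(40.2 − 20.4) = 0
-111439 c = -35837
c = -35837/-111439 ≈ 0.3216 J/(g·K)

c ≈ 0.322 J/(g·K)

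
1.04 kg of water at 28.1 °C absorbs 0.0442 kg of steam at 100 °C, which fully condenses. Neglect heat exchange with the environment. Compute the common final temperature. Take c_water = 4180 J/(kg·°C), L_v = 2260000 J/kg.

T_f ≈ 53.1 °C

Setting the total heat transfer to zero:
condense steam: −0.0442×2260000 = −99892
  condensed water 100 °C→T: 184.76(T − 100)
  water warms: 1.04×4180×(T − 28.1) = 4347.2(T − 28.1)
4532 T = 99892 + 18476 + 122156 = 240524
T ≈ 53.07 °C — below 100 °C, confirming all the steam condensed.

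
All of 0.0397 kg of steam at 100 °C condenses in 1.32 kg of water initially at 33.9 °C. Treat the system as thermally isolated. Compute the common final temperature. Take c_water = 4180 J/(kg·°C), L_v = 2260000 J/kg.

T_f ≈ 51.6 °C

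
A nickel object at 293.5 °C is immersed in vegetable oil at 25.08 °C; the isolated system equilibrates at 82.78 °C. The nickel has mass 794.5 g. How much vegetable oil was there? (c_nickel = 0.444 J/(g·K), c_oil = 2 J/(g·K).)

m ≈ 644 g

Let T be the final temperature. ΣQ_i = 0:
794.5×0.444×(82.78 − 293.5) + m×2×(82.78 − 25.08) = 0
115.4 m = 74333
m = 74333/115.4 ≈ 644.1 g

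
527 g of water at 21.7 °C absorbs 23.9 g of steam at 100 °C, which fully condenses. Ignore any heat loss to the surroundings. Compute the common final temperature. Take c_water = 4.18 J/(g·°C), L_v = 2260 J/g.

Let T be the final temperature. ΣQ_i = 0:
steam→water at 100 °C releases m L_v = 23.9·2260 = 54014; condensed water 100 °C→T: 99.9(T − 100); original water: 2202.9(T − 21.7)
2302.8 T = 54014 + 9990.2 + 47802 = 111806
T ≈ 48.55 °C — below 100 °C, confirming all the steam condensed.

T_f ≈ 48.6 °C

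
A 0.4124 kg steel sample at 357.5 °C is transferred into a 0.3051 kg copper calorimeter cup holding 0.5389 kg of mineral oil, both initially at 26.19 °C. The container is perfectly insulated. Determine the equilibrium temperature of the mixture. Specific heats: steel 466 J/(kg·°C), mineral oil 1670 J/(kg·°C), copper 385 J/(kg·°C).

Setting the total heat transfer to zero:
0.4124×466×(T − 357.5) + 0.5389×1670×(T − 26.19) + 0.3051×385×(T − 26.19) = 0
(192.18 + 899.96 + 117.46) T = 192.18×357.5 + 899.96×26.19 + 117.46×26.19
T = 95350/1209.6 ≈ 78.83 °C

T_f ≈ 78.8 °C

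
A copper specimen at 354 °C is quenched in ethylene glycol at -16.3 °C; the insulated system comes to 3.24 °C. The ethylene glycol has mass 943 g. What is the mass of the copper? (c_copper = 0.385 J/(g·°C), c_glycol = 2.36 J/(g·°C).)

m ≈ 322 g

Heat lost by the copper = heat gained by the glycol:
m·0.385·(354 − 3.24) = 943·2.36·(3.24 − (-16.3))
135.04 m = 43486  ⇒  m ≈ 322 g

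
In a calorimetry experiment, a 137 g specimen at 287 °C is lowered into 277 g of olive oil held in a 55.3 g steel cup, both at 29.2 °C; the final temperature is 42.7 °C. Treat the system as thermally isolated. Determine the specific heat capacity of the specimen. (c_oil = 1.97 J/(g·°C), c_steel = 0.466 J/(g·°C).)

c ≈ 0.231 J/(g·°C)

Setting the total heat transfer to zero:
137·c·(42.7 − 287) + 277·1.97·(42.7 − 29.2) + 55.3·0.466·(42.7 − 29.2) = 0
-33469 c = -7714.7
c = -7714.7/-33469 ≈ 0.2305 J/(g·°C)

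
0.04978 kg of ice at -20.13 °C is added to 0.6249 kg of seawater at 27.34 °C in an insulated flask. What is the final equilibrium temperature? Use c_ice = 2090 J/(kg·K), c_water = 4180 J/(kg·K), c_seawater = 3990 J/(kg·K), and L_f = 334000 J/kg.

T_f ≈ 18.3 °C

Heat gained plus heat lost sum to zero:
ice -20.13→0 °C: 0.04978×2090×20.13 = 2094.3; fusion: m_ice L_f = 0.04978×334000 = 16627; warm the meltwater: 208.08 T; seawater cools: 0.6249×3990×(T − 27.34) = 2493.4(T − 27.34)
2701.4 T = 68168 − 18721 = 49447
T ≈ 18.30 °C. Since T > 0 °C, the all-ice-melts assumption holds.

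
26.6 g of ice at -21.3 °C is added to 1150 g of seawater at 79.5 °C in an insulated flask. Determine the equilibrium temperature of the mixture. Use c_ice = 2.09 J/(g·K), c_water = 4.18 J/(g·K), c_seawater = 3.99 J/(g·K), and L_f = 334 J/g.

Sum of m c ΔT and latent-heat terms is zero:
ice -21.3→0 °C: 26.6·2.09·21.3 = 1184.2
  latent heat to melt: 26.6·334 = 8884.4
  warm the meltwater: 111.19 T
  seawater: 4588.5(T − 79.5)
4699.7 T = 364786 − 10069 = 354717
T ≈ 75.48 °C — above 0 °C, consistent with complete melting.

T_f ≈ 75.5 °C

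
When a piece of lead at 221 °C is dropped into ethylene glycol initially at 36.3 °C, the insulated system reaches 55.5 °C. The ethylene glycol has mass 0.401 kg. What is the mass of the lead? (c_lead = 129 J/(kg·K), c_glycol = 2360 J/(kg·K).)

Conservation of energy gives ΣQ = 0:
m×129×(55.5 − 221) + 0.401×2360×(55.5 − 36.3) = 0
-21350 m = -18170
m = -18170/-21350 ≈ 0.8511 kg

m ≈ 0.851 kg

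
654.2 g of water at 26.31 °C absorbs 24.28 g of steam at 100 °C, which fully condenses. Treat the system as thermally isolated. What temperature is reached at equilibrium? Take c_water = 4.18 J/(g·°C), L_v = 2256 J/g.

T_f ≈ 48.3 °C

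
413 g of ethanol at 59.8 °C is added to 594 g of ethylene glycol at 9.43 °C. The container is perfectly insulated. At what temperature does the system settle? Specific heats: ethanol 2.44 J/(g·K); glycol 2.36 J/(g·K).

Heat lost by the ethanol equals heat gained by the glycol:
413×2.44×(59.8 − T) = 594×2.36×(T − 9.43)
1007.7(59.8 − T) = 1401.8(T − 9.43)
2409.6 T = 73481  ⇒  T ≈ 30.50 °C

T_f ≈ 30.5 °C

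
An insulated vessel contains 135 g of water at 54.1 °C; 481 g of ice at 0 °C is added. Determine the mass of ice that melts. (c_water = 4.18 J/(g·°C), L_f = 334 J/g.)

Water can give up m c ΔT = 135·4.18·54.1 = 30529 J before reaching 0 °C.
Fully melting the ice requires m_ice L_f = 481·334 = 160654 J.
That's not enough to melt it all — equilibrium is at 0 °C with ice remaining.
Mass melted = 30529/334 ≈ 91.4 g.

m_melted ≈ 91.4 g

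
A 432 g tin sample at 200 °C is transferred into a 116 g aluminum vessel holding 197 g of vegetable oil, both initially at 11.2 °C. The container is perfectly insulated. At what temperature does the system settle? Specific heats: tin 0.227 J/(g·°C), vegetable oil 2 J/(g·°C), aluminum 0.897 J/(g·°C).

T_f ≈ 42.3 °C

Net heat exchanged in the isolated system is zero:
432·0.227·(T − 200) + 197·2·(T − 11.2) + 116·0.897·(T − 11.2) = 0
596.12 T = 25191
T = 25191/596.12 ≈ 42.26 °C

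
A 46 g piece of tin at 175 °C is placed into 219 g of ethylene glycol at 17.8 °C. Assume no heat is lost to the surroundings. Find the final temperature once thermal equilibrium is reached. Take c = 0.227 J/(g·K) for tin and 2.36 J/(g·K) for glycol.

T_f ≈ 20.9 °C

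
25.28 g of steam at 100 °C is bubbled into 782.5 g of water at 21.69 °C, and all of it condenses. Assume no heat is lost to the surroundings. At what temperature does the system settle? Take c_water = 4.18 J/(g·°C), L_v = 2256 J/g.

T_f ≈ 41.0 °C

Conservation of energy gives ΣQ = 0:
condense steam: −25.28×2256 = −57032; condensate cools 100→T: 25.28×4.18×(T − 100) = 105.67(T − 100); original water: 3270.8(T − 21.69)
3376.5 T = 57032 + 10567 + 70945 = 138543
T ≈ 41.03 °C, under the boiling point, so the assumption holds.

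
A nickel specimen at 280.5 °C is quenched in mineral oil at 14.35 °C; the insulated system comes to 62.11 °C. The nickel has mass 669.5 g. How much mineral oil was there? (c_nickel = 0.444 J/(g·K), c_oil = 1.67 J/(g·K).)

Taking heat into each body as positive, Σ m c ΔT = 0:
669.5·0.444·(62.11 − 280.5) + m·1.67·(62.11 − 14.35) = 0
79.76 m = 64918
m = 64918/79.76 ≈ 813.9 g

m ≈ 814 g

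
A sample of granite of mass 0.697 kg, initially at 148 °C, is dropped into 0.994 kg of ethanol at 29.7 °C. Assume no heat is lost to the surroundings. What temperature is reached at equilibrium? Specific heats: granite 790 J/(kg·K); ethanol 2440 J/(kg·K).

T_f ≈ 51.6 °C

Heat lost by the granite equals heat gained by the ethanol:
0.697·790·(148 − T) = 0.994·2440·(T − 29.7)
550.63(148 − T) = 2425.4(T − 29.7)
2976 T = 153526  ⇒  T ≈ 51.59 °C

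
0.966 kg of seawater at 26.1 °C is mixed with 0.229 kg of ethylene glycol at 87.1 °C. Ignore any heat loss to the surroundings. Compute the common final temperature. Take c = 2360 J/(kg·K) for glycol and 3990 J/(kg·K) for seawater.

T_f ≈ 33.6 °C

Set heat shed by the hot body equal to heat absorbed by the cold body:
0.229×2360×(87.1 − T) = 0.966×3990×(T − 26.1)
540.44(87.1 − T) = 3854.3(T − 26.1)
4394.8 T = 147671  ⇒  T ≈ 33.60 °C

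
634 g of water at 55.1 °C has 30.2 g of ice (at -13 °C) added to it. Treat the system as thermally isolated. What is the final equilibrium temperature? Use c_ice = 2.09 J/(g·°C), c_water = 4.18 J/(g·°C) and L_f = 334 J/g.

T_f ≈ 48.7 °C

Conservation of energy gives ΣQ = 0:
ice -13→0 °C: 30.2×2.09×13 = 820.53; fusion: m_ice L_f = 30.2×334 = 10087; meltwater 0→T: 30.2×4.18×T = 126.24 T; water cools: 634×4.18×(T − 55.1) = 2650.1(T − 55.1)
2776.4 T = 146022 − 10907 = 135114
T ≈ 48.67 °C — above 0 °C, consistent with complete melting.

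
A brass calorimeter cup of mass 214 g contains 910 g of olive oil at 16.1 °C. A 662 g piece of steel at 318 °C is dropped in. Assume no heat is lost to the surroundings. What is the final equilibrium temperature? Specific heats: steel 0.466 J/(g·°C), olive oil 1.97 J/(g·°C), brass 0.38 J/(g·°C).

T_f ≈ 58.8 °C

Taking heat into each body as positive, Σ m c ΔT = 0:
662·0.466·(T − 318) + 910·1.97·(T − 16.1) + 214·0.38·(T − 16.1) = 0
(308.49 + 1792.7 + 81.32) T = 308.49·318 + 1792.7·16.1 + 81.32·16.1
T ≈ 58.77 °C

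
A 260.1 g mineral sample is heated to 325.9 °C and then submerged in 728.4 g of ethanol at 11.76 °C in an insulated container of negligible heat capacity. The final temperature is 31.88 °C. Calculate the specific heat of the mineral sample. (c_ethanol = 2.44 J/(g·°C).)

c ≈ 0.468 J/(g·°C)

Setting the total heat transfer to zero:
260.1×c×(31.88 − 325.9) + 728.4×2.44×(31.88 − 11.76) = 0
-76475 c = -35759
c = -35759/-76475 ≈ 0.4676 J/(g·°C)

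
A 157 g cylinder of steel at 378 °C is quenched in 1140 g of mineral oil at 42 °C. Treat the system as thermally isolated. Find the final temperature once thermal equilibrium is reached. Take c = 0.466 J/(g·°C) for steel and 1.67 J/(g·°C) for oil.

T_f is the heat-capacity-weighted average of the initial temperatures:
T_f = (73.16×378 + 1903.8×42) / (73.16 + 1903.8)
    = 107615 / 1977 ≈ 54.43 °C

T_f ≈ 54.4 °C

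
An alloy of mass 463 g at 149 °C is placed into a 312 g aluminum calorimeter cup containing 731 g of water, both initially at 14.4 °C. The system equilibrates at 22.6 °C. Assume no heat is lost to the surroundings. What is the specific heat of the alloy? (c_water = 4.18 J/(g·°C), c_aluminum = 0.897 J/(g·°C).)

Energy conservation, ΣQ = 0:
463·c·(22.6 − 149) + 731·4.18·(22.6 − 14.4) + 312·0.897·(22.6 − 14.4) = 0
-58523 c = -27351
c = -27351/-58523 ≈ 0.4673 J/(g·°C)

c ≈ 0.467 J/(g·°C)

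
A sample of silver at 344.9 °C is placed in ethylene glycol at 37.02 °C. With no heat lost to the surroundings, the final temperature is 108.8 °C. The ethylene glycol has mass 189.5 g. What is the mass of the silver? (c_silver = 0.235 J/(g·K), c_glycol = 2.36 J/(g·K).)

|Q_silver| = |Q_glycol|:
m·0.235·(344.9 − 108.8) = 189.5·2.36·(108.8 − 37.02)
55.48 m = 32101  ⇒  m ≈ 578.6 g

m ≈ 579 g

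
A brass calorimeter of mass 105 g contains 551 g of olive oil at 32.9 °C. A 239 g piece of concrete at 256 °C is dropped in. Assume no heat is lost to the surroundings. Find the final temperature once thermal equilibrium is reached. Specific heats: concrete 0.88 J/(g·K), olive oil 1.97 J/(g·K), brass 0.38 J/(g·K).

Let T be the final temperature. ΣQ_i = 0:
239·0.88·(T − 256) + 551·1.97·(T − 32.9) + 105·0.38·(T − 32.9) = 0
(210.32 + 1085.5 + 39.9) T = 210.32·256 + 1085.5·32.9 + 39.9·32.9
T = 90867 / 1335.7 = 68 °C

T_f ≈ 68.0 °C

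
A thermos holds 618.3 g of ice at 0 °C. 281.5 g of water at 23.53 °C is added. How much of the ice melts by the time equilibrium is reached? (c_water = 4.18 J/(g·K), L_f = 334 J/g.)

m_melted ≈ 82.9 g

Heat available from the water dropping to 0 °C: 281.5·4.18·23.53 = 27687 J.
Fully melting the ice requires m_ice L_f = 618.3·334 = 206512 J.
Since 27687 < 206512 J, not all the ice melts; equilibrium is at 0 °C.
m_melted·334 = 27687  ⇒  m_melted ≈ 82.9 g.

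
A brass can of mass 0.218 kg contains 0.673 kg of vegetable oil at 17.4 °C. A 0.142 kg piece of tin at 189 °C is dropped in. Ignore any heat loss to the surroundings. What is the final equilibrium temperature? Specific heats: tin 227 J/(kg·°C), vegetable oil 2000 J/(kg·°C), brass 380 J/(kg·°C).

T_f ≈ 21.2 °C

Heat gained plus heat lost sum to zero:
0.142*227*(T − 189) + 0.673*2000*(T − 17.4) + 0.218*380*(T − 17.4) = 0
(32.23 + 1346 + 82.84) T = 32.23*189 + 1346*17.4 + 82.84*17.4
T = 30954 / 1461.1 = 21.2 °C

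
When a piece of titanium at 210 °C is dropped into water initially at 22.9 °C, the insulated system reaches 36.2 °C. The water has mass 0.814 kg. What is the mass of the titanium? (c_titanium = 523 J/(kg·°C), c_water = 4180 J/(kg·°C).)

|Q_titanium| = |Q_water|:
m·523·(210 − 36.2) = 0.814·4180·(36.2 − 22.9)
90897 m = 45254  ⇒  m ≈ 0.4979 kg

m ≈ 0.498 kg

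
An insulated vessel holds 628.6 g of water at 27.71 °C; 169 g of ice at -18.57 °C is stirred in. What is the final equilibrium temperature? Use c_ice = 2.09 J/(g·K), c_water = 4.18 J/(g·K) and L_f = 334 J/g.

T_f ≈ 2.9 °C

Heat gained plus heat lost sum to zero:
warm ice to 0 °C: 169×2.09×(0 − (-18.57)) = 6559.1
  latent heat to melt: 169×334 = 56446
  meltwater 0→T: 169×4.18×T = 706.42 T
  water: 2627.5(T − 27.71)
3334 T = 72809 − 63005 = 9804.2
T ≈ 2.94 °C. Since T > 0 °C, the all-ice-melts assumption holds.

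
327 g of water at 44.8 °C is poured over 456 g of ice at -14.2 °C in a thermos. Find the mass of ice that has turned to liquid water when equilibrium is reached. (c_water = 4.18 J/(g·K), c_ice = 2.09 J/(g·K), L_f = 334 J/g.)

m_melted ≈ 143 g

Water can give up m c ΔT = 327×4.18×44.8 = 61235 J before reaching 0 °C.
Warming the ice to 0 °C takes 456×2.09×14.2 = 13533 J, leaving 47702 J for melting.
Fully melting the ice requires m_ice L_f = 456×334 = 152304 J.
47702 J < 152304 J, so only part of the ice melts and the system sits at 0 °C.
m_melt = 47702 / L_f = 142.8 g.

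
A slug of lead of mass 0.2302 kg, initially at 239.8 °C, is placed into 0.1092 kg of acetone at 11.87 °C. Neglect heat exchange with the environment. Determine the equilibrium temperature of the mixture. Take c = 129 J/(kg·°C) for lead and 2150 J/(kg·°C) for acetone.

T_f ≈ 37.5 °C

Net heat exchanged in the isolated system is zero:
0.2302×129×(T − 239.8) + 0.1092×2150×(T − 11.87) = 0
29.7(T − 239.8) + 234.78(T − 11.87) = 0
(29.7 + 234.78) T = 29.7×239.8 + 234.78×11.87
T = 9907.9/264.48 ≈ 37.46 °C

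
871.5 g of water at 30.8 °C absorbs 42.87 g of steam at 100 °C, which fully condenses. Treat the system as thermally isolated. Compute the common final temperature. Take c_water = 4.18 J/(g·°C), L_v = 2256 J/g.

Heat gained plus heat lost sum to zero:
latent heat released on condensation: 42.87·2256 = 96715
  condensate cools 100→T: 42.87·4.18·(T − 100) = 179.2(T − 100)
  water warms: 871.5·4.18·(T − 30.8) = 3642.9(T − 30.8)
3822.1 T = 96715 + 17920 + 112200 = 226835
T ≈ 59.35 °C — below 100 °C, confirming all the steam condensed.

T_f ≈ 59.3 °C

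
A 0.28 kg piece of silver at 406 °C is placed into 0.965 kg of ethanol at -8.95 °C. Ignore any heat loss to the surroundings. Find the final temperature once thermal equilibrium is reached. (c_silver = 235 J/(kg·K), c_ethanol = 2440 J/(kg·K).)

T_f ≈ 2.3 °C

Heat lost by the silver equals heat gained by the ethanol:
0.28×235×(406 − T) = 0.965×2440×(T − (-8.95))
65.8(406 − T) = 2354.6(T − (-8.95))
2420.4 T = 5641.1  ⇒  T ≈ 2.33 °C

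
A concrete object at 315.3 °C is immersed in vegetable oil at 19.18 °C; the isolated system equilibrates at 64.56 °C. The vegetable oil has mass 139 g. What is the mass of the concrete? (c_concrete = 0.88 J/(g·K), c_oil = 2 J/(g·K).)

m ≈ 57.2 g

|Q_concrete| = |Q_oil|:
m·0.88·(315.3 − 64.56) = 139·2·(64.56 − 19.18)
220.65 m = 12616  ⇒  m ≈ 57.17 g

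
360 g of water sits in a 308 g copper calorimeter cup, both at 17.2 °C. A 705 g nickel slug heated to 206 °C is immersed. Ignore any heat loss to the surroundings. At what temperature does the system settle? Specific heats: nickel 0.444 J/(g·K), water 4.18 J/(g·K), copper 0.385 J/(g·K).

Conservation of energy gives ΣQ = 0:
705·0.444·(T − 206) + 360·4.18·(T − 17.2) + 308·0.385·(T − 17.2) = 0
313.02(T − 206) + 1504.8(T − 17.2) + 118.58(T − 17.2) = 0
(313.02 + 1504.8 + 118.58) T = 313.02·206 + 1504.8·17.2 + 118.58·17.2
T = 92404 / 1936.4 = 47.7 °C

T_f ≈ 47.7 °C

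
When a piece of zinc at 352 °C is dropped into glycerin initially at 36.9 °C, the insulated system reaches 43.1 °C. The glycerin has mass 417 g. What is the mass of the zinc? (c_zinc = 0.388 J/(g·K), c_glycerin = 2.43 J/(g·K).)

m ≈ 52.4 g

|Q_zinc| = |Q_glycerin|:
m·0.388·(352 − 43.1) = 417·2.43·(43.1 − 36.9)
119.85 m = 6282.5  ⇒  m ≈ 52.42 g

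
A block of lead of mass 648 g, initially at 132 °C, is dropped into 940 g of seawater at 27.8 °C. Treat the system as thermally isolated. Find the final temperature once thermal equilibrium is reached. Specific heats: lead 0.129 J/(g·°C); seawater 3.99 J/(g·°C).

Energy conservation, ΣQ = 0:
648·0.129·(T − 132) + 940·3.99·(T − 27.8) = 0
83.59(T − 132) + 3750.6(T − 27.8) = 0
(83.59 + 3750.6) T = 83.59·132 + 3750.6·27.8
T = 115301 / 3834.2 = 30.1 °C

T_f ≈ 30.1 °C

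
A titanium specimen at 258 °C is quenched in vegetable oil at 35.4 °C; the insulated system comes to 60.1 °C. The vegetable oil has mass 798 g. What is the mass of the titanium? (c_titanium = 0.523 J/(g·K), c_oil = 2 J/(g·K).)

Heat lost by the titanium = heat gained by the oil:
m·0.523·(258 − 60.1) = 798·2·(60.1 − 35.4)
103.5 m = 39421  ⇒  m ≈ 380.9 g

m ≈ 381 g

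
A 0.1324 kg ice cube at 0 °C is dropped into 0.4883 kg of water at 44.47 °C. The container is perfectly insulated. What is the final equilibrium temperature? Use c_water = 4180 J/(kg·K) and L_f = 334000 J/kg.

T_f ≈ 17.9 °C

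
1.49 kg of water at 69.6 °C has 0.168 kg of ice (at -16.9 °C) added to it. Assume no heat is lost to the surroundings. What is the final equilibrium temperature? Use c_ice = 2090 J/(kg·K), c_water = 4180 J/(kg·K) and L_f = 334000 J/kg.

Conservation of energy gives ΣQ = 0:
warm ice to 0 °C: 0.168·2090·(0 − (-16.9)) = 5933.9
  melt ice: 0.168·334000 = 56112
  warm the meltwater: 702.24 T
  water: 6228.2(T − 69.6)
6930.4 T = 433483 − 62046 = 371437
T ≈ 53.59 °C — above 0 °C, consistent with complete melting.

T_f ≈ 53.6 °C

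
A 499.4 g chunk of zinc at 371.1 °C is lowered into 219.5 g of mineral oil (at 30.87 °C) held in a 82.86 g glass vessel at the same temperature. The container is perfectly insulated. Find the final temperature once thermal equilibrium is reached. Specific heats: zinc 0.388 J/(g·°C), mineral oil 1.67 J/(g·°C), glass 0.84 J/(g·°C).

T_f ≈ 135.5 °C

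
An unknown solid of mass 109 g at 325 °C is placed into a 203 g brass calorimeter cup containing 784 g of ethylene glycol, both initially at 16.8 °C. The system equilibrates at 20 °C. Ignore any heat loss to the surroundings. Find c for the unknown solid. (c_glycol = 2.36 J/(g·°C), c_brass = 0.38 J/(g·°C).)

c ≈ 0.186 J/(g·°C)

Let T be the final temperature. ΣQ_i = 0:
109×c×(20 − 325) + 784×2.36×(20 − 16.8) + 203×0.38×(20 − 16.8) = 0
-33245 c = -6167.6
c = -6167.6/-33245 ≈ 0.1855 J/(g·°C)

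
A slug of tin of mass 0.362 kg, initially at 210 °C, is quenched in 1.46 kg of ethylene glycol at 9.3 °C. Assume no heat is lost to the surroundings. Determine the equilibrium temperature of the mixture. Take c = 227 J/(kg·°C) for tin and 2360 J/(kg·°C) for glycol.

T_f ≈ 14.0 °C

Energy conservation, ΣQ = 0:
0.362×227×(T − 210) + 1.46×2360×(T − 9.3) = 0
3527.8 T = 49301
T = 49301/3527.8 ≈ 13.97 °C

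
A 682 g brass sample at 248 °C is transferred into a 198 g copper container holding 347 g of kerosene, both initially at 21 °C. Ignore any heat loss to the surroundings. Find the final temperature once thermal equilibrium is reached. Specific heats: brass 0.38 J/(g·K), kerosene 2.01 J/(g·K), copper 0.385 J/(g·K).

T_f ≈ 78.0 °C

Let T be the final temperature. ΣQ_i = 0:
682·0.38·(T − 248) + 347·2.01·(T − 21) + 198·0.385·(T − 21) = 0
259.16(T − 248) + 697.47(T − 21) + 76.23(T − 21) = 0
(259.16 + 697.47 + 76.23) T = 259.16·248 + 697.47·21 + 76.23·21
T ≈ 77.96 °C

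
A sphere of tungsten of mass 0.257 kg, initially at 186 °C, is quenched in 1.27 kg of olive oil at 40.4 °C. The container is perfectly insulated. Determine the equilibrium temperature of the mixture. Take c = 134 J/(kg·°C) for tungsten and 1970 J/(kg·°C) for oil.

T_f ≈ 42.4 °C

Set heat shed by the hot body equal to heat absorbed by the cold body:
0.257·134·(186 − T) = 1.27·1970·(T − 40.4)
34.44(186 − T) = 2501.9(T − 40.4)
2536.3 T = 107482  ⇒  T ≈ 42.38 °C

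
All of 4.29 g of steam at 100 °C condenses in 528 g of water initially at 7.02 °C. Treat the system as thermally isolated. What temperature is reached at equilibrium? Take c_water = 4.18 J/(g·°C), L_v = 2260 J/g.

T_f ≈ 12.1 °C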